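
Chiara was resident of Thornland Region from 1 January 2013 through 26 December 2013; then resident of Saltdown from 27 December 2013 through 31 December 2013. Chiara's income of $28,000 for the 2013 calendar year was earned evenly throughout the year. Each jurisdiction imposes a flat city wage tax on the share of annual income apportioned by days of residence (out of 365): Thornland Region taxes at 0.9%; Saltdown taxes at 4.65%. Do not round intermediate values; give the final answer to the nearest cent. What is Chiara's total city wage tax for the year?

Thornland Region, 1 January – 26 December 2013: 360 days → $28,000 × 0.9% × 360/365 = $248.5479
Saltdown, 27 December – 31 December 2013: 5 days → $28,000 × 4.65% × 5/365 = $17.8356
Total = $266.3836

$266.38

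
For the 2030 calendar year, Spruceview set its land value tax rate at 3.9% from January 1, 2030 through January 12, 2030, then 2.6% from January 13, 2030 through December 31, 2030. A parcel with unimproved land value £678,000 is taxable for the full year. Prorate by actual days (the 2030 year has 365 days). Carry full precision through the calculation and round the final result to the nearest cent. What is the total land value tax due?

£17,917.78

January 1 – January 12, 2030: 12 days at 3.9% → £678,000 × 3.9% × 12/365 = £869.3260
January 13 – December 31, 2030: 353 days at 2.6% → £678,000 × 2.6% × 353/365 = £17,048.4493
Total = £17,917.7753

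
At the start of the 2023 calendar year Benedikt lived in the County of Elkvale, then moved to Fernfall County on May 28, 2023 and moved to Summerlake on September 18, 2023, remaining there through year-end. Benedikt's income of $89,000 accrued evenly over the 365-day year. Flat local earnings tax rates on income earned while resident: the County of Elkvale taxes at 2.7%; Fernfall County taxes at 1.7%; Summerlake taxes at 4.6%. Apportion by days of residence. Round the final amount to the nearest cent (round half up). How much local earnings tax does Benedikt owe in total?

The County of Elkvale, January 1 – May 27, 2023: 147 days → $89,000 × 2.7% × 147/365 = $967.7836
Fernfall County, May 28 – September 17, 2023: 113 days → $89,000 × 1.7% × 113/365 = $468.4082
Summerlake, September 18 – December 31, 2023: 105 days → $89,000 × 4.6% × 105/365 = $1,177.7260
Total = $2,613.9178

$2,613.92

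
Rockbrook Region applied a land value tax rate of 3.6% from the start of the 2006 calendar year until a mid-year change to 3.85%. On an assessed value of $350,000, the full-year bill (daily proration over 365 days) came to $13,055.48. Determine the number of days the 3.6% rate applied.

Let d = days at the first rate; then 365 − d days at the second rate.
$350,000 × [3.6%·d + 3.85%·(365−d)] / 365 = $13,055.48
Solving gives d = 175, so the new rate took effect on 25 June 2006.

175 days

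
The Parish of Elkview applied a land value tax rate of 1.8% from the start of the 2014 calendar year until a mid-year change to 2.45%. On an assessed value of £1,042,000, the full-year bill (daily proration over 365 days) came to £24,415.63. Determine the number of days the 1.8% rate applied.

60 days

Let d = days at the first rate; then 365 − d days at the second rate.
£1,042,000 × [1.8%·d + 2.45%·(365−d)] / 365 = £24,415.63
Solving gives d = 60, so the new rate took effect on 2 March 2014.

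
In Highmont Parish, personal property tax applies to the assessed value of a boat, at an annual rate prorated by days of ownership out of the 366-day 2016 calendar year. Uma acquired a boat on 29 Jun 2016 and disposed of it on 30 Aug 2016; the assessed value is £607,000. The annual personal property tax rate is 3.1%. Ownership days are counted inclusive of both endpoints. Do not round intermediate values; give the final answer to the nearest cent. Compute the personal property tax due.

Days held (29 Jun – 30 Aug 2016): 63 out of 366
Tax = £607,000 × 3.1% × 63/366 = £3,238.9918

£3,238.99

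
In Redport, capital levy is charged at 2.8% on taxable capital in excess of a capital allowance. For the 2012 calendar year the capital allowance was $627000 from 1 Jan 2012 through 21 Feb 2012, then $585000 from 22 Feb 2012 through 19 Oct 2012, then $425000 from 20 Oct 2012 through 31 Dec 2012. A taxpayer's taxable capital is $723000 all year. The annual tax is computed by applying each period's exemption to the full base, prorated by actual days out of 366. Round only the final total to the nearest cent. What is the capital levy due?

$4590.47

1 Jan – 21 Feb 2012: 52 days, exemption $627000 → ($723000 − $627000) × 2.8% × 52/366 = $381.9016
22 Feb – 19 Oct 2012: 241 days, exemption $585000 → ($723000 − $585000) × 2.8% × 241/366 = $2544.3279
20 Oct – 31 Dec 2012: 73 days, exemption $425000 → ($723000 − $425000) × 2.8% × 73/366 = $1664.2404
Total = $4590.4699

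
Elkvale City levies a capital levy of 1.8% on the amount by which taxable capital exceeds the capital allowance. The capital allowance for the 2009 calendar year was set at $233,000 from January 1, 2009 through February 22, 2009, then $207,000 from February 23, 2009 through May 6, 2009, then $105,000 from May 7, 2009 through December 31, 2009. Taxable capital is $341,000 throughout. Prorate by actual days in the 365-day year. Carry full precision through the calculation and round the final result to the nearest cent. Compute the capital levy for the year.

January 1 – February 22, 2009: 53 days, exemption $233,000 → ($341,000 − $233,000) × 1.8% × 53/365 = $282.2795
February 23 – May 6, 2009: 73 days, exemption $207,000 → ($341,000 − $207,000) × 1.8% × 73/365 = $482.4000
May 7 – December 31, 2009: 239 days, exemption $105,000 → ($341,000 − $105,000) × 1.8% × 239/365 = $2,781.5671
Total = $3,546.2466

$3,546.25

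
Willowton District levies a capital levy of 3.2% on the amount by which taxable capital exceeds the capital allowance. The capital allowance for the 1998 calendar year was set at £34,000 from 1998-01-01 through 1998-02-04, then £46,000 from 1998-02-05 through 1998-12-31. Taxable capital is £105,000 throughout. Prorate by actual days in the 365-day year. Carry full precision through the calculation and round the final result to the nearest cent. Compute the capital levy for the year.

£1,924.82

1998-01-01 to 1998-02-04: 35 days, exemption £34,000 → (£105,000 − £34,000) × 3.2% × 35/365 = £217.8630
1998-02-05 to 1998-12-31: 330 days, exemption £46,000 → (£105,000 − £46,000) × 3.2% × 330/365 = £1,706.9589
Total = £1,924.8219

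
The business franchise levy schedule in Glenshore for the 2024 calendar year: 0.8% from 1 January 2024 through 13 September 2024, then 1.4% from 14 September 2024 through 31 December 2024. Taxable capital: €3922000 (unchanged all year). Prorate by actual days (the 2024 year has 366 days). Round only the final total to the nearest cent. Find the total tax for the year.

1 January – 13 September 2024: 257 days at 0.8% → €3922000 × 0.8% × 257/366 = €22031.7814
14 September – 31 December 2024: 109 days at 1.4% → €3922000 × 1.4% × 109/366 = €16352.3825
Total = €38384.1639

€38384.16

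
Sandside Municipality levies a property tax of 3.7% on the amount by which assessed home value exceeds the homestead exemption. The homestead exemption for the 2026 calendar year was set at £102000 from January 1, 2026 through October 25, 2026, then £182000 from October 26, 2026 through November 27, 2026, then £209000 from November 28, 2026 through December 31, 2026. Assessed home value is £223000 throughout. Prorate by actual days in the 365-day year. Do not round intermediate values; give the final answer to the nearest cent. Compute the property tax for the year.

January 1 – October 25, 2026: 298 days, exemption £102000 → (£223000 − £102000) × 3.7% × 298/365 = £3655.1945
October 26 – November 27, 2026: 33 days, exemption £182000 → (£223000 − £182000) × 3.7% × 33/365 = £137.1534
November 28 – December 31, 2026: 34 days, exemption £209000 → (£223000 − £209000) × 3.7% × 34/365 = £48.2521
Total = £3840.6000

£3840.60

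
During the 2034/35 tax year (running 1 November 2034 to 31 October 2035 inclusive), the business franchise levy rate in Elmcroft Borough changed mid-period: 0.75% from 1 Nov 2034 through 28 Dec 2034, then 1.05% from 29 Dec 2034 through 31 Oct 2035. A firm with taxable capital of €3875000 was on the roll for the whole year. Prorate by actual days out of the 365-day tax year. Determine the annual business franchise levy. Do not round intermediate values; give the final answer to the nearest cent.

€38840.24

1 Nov – 28 Dec 2034: 58 days at 0.75% → €3875000 × 0.75% × 58/365 = €4618.1507
29 Dec 2034 – 31 Oct 2035: 307 days at 1.05% → €3875000 × 1.05% × 307/365 = €34222.0890
Total = €38840.2397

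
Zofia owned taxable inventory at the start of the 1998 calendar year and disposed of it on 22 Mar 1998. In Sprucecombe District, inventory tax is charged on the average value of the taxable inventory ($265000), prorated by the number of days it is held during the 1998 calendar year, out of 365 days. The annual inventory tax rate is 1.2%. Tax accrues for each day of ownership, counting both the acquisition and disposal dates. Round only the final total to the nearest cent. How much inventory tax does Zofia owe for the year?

$705.70

Days held (1 Jan – 22 Mar 1998): 81 out of 365
Tax = $265000 × 1.2% × 81/365 = $705.6986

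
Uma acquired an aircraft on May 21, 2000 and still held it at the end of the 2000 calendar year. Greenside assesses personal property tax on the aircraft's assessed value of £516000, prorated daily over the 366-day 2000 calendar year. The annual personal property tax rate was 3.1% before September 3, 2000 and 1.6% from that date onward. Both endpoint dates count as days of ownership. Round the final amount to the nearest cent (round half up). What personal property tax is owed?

May 21 – September 2, 2000: 105 days at 3.1% → £516000 × 3.1% × 105/366 = £4589.0164
September 3 – December 31, 2000: 120 days at 1.6% → £516000 × 1.6% × 120/366 = £2706.8852
Total = £7295.9016

£7295.90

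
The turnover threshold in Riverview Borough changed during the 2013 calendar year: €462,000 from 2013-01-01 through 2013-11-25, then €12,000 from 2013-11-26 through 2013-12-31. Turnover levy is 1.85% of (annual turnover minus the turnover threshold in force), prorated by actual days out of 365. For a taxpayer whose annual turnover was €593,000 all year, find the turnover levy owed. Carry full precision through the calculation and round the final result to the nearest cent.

2013-01-01 to 2013-11-25: 329 days, exemption €462,000 → (€593,000 − €462,000) × 1.85% × 329/365 = €2,184.4699
2013-11-26 to 2013-12-31: 36 days, exemption €12,000 → (€593,000 − €12,000) × 1.85% × 36/365 = €1,060.1260
Total = €3,244.5959

€3,244.60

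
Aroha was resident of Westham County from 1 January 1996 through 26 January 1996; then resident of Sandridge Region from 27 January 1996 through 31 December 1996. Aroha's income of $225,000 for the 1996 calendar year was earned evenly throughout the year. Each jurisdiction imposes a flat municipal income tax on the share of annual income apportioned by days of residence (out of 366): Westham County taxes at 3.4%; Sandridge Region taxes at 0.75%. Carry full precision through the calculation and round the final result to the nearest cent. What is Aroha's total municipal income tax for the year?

Westham County, 1 January – 26 January 1996: 26 days → $225,000 × 3.4% × 26/366 = $543.4426
Sandridge Region, 27 January – 31 December 1996: 340 days → $225,000 × 0.75% × 340/366 = $1,567.6230
Total = $2,111.0656

$2,111.07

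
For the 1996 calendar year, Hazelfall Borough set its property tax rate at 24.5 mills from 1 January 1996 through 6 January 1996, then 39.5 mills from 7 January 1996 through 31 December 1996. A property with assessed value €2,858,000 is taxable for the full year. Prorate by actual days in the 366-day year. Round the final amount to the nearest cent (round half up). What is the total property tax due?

€112,188.21

1 January – 6 January 1996: 6 days at 24.5 mills → €2,858,000 × 2.45% × 6/366 = €1,147.8852
7 January – 31 December 1996: 360 days at 39.5 mills → €2,858,000 × 3.95% × 360/366 = €111,040.3279
Total = €112,188.2131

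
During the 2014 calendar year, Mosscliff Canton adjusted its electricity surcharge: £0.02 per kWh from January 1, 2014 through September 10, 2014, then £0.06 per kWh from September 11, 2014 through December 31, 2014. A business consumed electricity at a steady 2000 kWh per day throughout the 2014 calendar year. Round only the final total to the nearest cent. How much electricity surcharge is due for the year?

January 1 – September 10, 2014: 253 days × 2000 kWh/day = 506,000 kWh at £0.02/kWh → £10,120.00
September 11 – December 31, 2014: 112 days × 2000 kWh/day = 224,000 kWh at £0.06/kWh → £13,440.00

£23,560.00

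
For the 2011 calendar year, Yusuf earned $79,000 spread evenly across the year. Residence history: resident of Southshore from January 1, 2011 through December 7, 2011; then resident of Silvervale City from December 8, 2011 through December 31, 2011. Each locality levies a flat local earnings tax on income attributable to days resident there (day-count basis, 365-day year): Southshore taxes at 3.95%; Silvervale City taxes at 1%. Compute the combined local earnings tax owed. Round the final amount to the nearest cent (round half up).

Southshore, January 1 – December 7, 2011: 341 days → $79,000 × 3.95% × 341/365 = $2,915.3164
Silvervale City, December 8 – December 31, 2011: 24 days → $79,000 × 1% × 24/365 = $51.9452
Total = $2,967.2616

$2,967.26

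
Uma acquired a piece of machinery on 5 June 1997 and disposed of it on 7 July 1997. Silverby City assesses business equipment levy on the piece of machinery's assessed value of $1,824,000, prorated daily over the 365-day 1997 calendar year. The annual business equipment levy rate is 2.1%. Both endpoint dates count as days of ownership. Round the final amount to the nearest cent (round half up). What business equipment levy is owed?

$3,463.10

Days held (5 June – 7 July 1997): 33 out of 365
Tax = $1,824,000 × 2.1% × 33/365 = $3,463.1014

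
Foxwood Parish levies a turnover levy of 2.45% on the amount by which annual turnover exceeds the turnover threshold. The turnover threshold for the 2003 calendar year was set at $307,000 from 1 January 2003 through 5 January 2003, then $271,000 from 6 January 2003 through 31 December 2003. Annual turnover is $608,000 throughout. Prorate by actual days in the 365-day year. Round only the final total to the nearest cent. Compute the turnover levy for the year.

1 January – 5 January 2003: 5 days, exemption $307,000 → ($608,000 − $307,000) × 2.45% × 5/365 = $101.0205
6 January – 31 December 2003: 360 days, exemption $271,000 → ($608,000 − $271,000) × 2.45% × 360/365 = $8,143.3973
Total = $8,244.4178

$8,244.42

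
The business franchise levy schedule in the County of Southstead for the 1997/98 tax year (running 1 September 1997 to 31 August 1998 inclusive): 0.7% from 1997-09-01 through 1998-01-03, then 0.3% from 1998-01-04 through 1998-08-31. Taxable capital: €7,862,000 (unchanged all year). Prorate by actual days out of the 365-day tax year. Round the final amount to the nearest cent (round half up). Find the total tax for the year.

1997-09-01 to 1998-01-03: 125 days at 0.7% → €7,862,000 × 0.7% × 125/365 = €18,847.2603
1998-01-04 to 1998-08-31: 240 days at 0.3% → €7,862,000 × 0.3% × 240/365 = €15,508.6027
Total = €34,355.8630

€34,355.86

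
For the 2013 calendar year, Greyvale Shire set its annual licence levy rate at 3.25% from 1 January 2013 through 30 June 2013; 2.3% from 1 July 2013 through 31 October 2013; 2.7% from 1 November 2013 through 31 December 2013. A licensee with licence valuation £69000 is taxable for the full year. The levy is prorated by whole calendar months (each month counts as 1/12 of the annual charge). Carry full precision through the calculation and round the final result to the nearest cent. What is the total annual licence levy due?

£1960.75

1 January – 30 June 2013: 6 months at 3.25% → £69000 × 3.25% × 6/12 = £1121.2500
1 July – 31 October 2013: 4 months at 2.3% → £69000 × 2.3% × 4/12 = £529.0000
1 November – 31 December 2013: 2 months at 2.7% → £69000 × 2.7% × 2/12 = £310.5000
Total = £1960.7500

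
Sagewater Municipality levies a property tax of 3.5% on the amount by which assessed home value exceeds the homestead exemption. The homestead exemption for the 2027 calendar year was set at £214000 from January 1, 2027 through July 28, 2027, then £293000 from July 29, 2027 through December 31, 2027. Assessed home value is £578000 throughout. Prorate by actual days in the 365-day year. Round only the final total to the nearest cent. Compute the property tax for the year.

January 1 – July 28, 2027: 209 days, exemption £214000 → (£578000 − £214000) × 3.5% × 209/365 = £7294.9589
July 29 – December 31, 2027: 156 days, exemption £293000 → (£578000 − £293000) × 3.5% × 156/365 = £4263.2877
Total = £11558.2466

£11558.25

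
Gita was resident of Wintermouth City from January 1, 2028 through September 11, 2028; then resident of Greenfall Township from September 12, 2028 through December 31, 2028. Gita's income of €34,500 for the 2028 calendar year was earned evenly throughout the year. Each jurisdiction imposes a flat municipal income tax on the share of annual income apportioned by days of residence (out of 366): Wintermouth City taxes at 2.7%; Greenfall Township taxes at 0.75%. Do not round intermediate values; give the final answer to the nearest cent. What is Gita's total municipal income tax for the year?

€727.47

Wintermouth City, January 1 – September 11, 2028: 255 days → €34,500 × 2.7% × 255/366 = €648.9959
Greenfall Township, September 12 – December 31, 2028: 111 days → €34,500 × 0.75% × 111/366 = €78.4734
Total = €727.4693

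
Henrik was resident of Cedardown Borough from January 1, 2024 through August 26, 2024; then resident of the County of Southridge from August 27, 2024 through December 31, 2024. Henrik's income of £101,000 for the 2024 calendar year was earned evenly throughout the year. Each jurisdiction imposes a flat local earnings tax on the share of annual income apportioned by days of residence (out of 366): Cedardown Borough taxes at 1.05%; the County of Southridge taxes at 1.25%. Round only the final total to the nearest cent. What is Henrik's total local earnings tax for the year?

Cedardown Borough, January 1 – August 26, 2024: 239 days → £101,000 × 1.05% × 239/366 = £692.5123
The County of Southridge, August 27 – December 31, 2024: 127 days → £101,000 × 1.25% × 127/366 = £438.0806
Total = £1,130.5929

£1,130.59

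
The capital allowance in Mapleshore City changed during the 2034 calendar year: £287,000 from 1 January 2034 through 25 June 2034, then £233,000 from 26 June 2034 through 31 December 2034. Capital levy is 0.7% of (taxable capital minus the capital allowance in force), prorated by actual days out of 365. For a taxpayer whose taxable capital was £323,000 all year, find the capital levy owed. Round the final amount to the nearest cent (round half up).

1 January – 25 June 2034: 176 days, exemption £287,000 → (£323,000 − £287,000) × 0.7% × 176/365 = £121.5123
26 June – 31 December 2034: 189 days, exemption £233,000 → (£323,000 − £233,000) × 0.7% × 189/365 = £326.2192
Total = £447.7315

£447.73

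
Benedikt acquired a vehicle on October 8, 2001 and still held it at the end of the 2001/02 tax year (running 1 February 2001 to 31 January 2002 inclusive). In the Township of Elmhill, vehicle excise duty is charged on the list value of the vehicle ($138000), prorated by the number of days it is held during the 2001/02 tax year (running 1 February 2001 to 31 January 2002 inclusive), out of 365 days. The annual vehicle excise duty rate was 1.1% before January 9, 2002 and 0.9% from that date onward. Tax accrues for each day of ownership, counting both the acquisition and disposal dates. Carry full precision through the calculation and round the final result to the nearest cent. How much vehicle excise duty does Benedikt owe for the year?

$465.04

October 8, 2001 – January 8, 2002: 93 days at 1.1% → $138000 × 1.1% × 93/365 = $386.7781
January 9 – January 31, 2002: 23 days at 0.9% → $138000 × 0.9% × 23/365 = $78.2630
Total = $465.0411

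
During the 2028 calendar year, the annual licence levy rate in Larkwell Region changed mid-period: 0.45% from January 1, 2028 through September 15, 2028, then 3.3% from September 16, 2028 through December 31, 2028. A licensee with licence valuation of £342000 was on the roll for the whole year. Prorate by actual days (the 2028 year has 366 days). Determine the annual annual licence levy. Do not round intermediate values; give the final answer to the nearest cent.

January 1 – September 15, 2028: 259 days at 0.45% → £342000 × 0.45% × 259/366 = £1089.0738
September 16 – December 31, 2028: 107 days at 3.3% → £342000 × 3.3% × 107/366 = £3299.4590
Total = £4388.5328

£4388.53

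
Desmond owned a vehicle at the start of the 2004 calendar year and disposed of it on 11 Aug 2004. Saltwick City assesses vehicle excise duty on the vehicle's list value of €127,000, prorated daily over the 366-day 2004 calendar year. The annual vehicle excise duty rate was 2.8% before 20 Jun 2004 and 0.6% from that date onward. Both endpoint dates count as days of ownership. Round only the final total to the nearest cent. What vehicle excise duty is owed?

€1,771.75

1 Jan – 19 Jun 2004: 171 days at 2.8% → €127,000 × 2.8% × 171/366 = €1,661.4098
20 Jun – 11 Aug 2004: 53 days at 0.6% → €127,000 × 0.6% × 53/366 = €110.3443
Total = €1,771.7541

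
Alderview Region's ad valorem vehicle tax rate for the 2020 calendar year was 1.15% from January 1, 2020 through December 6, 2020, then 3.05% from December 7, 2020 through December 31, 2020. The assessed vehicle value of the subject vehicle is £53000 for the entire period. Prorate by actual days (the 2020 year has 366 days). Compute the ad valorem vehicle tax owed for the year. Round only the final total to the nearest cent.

January 1 – December 6, 2020: 341 days at 1.15% → £53000 × 1.15% × 341/366 = £567.8675
December 7 – December 31, 2020: 25 days at 3.05% → £53000 × 3.05% × 25/366 = £110.4167
Total = £678.2842

£678.28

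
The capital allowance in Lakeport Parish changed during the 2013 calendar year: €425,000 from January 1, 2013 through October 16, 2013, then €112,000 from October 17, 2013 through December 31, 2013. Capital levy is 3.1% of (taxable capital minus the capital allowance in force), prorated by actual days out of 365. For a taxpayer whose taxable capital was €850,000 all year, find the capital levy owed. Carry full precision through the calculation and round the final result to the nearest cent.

January 1 – October 16, 2013: 289 days, exemption €425,000 → (€850,000 − €425,000) × 3.1% × 289/365 = €10,431.7123
October 17 – December 31, 2013: 76 days, exemption €112,000 → (€850,000 − €112,000) × 3.1% × 76/365 = €4,763.6384
Total = €15,195.3507

€15,195.35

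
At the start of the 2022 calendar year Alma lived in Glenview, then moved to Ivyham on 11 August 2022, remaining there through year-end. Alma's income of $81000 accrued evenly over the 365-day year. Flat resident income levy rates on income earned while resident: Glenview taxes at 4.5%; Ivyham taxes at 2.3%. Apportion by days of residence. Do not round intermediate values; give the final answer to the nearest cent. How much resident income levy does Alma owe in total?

$2946.85

Glenview, 1 January – 10 August 2022: 222 days → $81000 × 4.5% × 222/365 = $2216.9589
Ivyham, 11 August – 31 December 2022: 143 days → $81000 × 2.3% × 143/365 = $729.8877
Total = $2946.8466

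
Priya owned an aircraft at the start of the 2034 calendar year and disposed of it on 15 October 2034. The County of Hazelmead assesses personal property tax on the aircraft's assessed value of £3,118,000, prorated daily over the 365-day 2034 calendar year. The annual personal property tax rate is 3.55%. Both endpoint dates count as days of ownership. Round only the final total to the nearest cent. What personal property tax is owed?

£87,338.17

Days held (1 January – 15 October 2034): 288 out of 365
Tax = £3,118,000 × 3.55% × 288/365 = £87,338.1699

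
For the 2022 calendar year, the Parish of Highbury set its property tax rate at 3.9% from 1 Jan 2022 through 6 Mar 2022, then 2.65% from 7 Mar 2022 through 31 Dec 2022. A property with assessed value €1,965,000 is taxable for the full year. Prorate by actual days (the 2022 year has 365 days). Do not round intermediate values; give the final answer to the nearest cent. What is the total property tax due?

€56,446.64

1 Jan – 6 Mar 2022: 65 days at 3.9% → €1,965,000 × 3.9% × 65/365 = €13,647.3288
7 Mar – 31 Dec 2022: 300 days at 2.65% → €1,965,000 × 2.65% × 300/365 = €42,799.3151
Total = €56,446.6438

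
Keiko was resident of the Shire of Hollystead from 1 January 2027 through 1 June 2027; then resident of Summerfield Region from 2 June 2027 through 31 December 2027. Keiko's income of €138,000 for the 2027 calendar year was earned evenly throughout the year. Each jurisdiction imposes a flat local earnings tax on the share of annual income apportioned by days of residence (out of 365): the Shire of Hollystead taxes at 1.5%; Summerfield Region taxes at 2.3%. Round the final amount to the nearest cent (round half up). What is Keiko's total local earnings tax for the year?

€2,714.25

The Shire of Hollystead, 1 January – 1 June 2027: 152 days → €138,000 × 1.5% × 152/365 = €862.0274
Summerfield Region, 2 June – 31 December 2027: 213 days → €138,000 × 2.3% × 213/365 = €1,852.2247
Total = €2,714.2521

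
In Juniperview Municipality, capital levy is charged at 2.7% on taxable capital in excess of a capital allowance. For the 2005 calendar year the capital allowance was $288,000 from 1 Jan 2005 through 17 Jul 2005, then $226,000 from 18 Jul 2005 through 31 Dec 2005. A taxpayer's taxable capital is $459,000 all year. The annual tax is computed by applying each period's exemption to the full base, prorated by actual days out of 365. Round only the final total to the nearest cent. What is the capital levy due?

$5,382.91

1 Jan – 17 Jul 2005: 198 days, exemption $288,000 → ($459,000 − $288,000) × 2.7% × 198/365 = $2,504.5644
18 Jul – 31 Dec 2005: 167 days, exemption $226,000 → ($459,000 − $226,000) × 2.7% × 167/365 = $2,878.3479
Total = $5,382.9123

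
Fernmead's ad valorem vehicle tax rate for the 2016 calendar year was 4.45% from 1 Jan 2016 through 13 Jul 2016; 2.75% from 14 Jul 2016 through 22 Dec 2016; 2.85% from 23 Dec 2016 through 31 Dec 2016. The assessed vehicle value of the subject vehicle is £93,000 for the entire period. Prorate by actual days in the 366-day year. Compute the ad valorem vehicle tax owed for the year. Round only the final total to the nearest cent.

£3,402.12

1 Jan – 13 Jul 2016: 195 days at 4.45% → £93,000 × 4.45% × 195/366 = £2,204.9385
14 Jul – 22 Dec 2016: 162 days at 2.75% → £93,000 × 2.75% × 162/366 = £1,132.0082
23 Dec – 31 Dec 2016: 9 days at 2.85% → £93,000 × 2.85% × 9/366 = £65.1762
Total = £3,402.1230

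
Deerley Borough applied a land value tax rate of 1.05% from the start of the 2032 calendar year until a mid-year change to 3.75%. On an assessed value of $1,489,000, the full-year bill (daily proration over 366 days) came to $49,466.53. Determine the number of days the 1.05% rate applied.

Let d = days at the first rate; then 366 − d days at the second rate.
$1,489,000 × [1.05%·d + 3.75%·(366−d)] / 366 = $49,466.53
Solving gives d = 58, so the new rate took effect on 28 Feb 2032.

58 days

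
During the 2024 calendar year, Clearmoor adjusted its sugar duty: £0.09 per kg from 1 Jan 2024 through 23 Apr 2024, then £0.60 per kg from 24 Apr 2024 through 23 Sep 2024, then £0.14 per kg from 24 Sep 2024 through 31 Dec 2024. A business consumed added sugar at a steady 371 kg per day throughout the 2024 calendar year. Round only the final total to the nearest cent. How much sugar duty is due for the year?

£43,006.32

1 Jan – 23 Apr 2024: 114 days × 371 kg/day = 42,294 kg at £0.09/kg → £3,806.46
24 Apr – 23 Sep 2024: 153 days × 371 kg/day = 56,763 kg at £0.60/kg → £34,057.80
24 Sep – 31 Dec 2024: 99 days × 371 kg/day = 36,729 kg at £0.14/kg → £5,142.06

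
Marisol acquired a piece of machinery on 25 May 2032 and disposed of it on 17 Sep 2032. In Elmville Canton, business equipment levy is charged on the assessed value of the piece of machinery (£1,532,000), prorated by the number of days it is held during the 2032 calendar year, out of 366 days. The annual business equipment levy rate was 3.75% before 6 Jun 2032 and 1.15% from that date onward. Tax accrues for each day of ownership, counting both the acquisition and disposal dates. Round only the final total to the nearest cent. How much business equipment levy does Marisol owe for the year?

£6,889.81

25 May – 5 Jun 2032: 12 days at 3.75% → £1,532,000 × 3.75% × 12/366 = £1,883.6066
6 Jun – 17 Sep 2032: 104 days at 1.15% → £1,532,000 × 1.15% × 104/366 = £5,006.2077
Total = £6,889.8142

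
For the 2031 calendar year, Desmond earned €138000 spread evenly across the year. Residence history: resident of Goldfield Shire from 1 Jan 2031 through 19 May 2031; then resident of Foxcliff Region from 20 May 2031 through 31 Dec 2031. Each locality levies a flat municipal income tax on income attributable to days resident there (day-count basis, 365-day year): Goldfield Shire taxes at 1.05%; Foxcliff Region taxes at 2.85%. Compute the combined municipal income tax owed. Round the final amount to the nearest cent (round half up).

€2987.04

Goldfield Shire, 1 Jan – 19 May 2031: 139 days → €138000 × 1.05% × 139/365 = €551.8110
Foxcliff Region, 20 May – 31 Dec 2031: 226 days → €138000 × 2.85% × 226/365 = €2435.2274
Total = €2987.0384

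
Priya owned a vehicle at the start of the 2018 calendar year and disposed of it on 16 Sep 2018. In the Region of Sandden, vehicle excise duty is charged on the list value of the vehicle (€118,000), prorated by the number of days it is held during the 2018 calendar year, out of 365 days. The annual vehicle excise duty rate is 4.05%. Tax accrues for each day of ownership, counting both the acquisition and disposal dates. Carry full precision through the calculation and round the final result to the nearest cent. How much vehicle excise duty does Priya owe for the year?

€3,391.13

Days held (1 Jan – 16 Sep 2018): 259 out of 365
Tax = €118,000 × 4.05% × 259/365 = €3,391.1260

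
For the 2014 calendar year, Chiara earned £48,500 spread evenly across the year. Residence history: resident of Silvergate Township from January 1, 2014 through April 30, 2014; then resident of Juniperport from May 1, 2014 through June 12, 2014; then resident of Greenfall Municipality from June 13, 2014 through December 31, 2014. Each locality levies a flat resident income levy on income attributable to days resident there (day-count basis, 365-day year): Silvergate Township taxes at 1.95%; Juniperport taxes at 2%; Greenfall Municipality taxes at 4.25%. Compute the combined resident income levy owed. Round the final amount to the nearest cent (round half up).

£1,565.95

Silvergate Township, January 1 – April 30, 2014: 120 days → £48,500 × 1.95% × 120/365 = £310.9315
Juniperport, May 1 – June 12, 2014: 43 days → £48,500 × 2% × 43/365 = £114.2740
Greenfall Municipality, June 13 – December 31, 2014: 202 days → £48,500 × 4.25% × 202/365 = £1,140.7466
Total = £1,565.9521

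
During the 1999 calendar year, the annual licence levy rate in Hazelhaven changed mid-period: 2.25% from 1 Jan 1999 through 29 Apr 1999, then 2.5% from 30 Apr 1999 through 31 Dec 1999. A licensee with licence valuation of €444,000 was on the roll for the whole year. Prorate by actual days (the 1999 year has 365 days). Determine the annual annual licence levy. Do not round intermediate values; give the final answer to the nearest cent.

1 Jan – 29 Apr 1999: 119 days at 2.25% → €444,000 × 2.25% × 119/365 = €3,257.0137
30 Apr – 31 Dec 1999: 246 days at 2.5% → €444,000 × 2.5% × 246/365 = €7,481.0959
Total = €10,738.1096

€10,738.11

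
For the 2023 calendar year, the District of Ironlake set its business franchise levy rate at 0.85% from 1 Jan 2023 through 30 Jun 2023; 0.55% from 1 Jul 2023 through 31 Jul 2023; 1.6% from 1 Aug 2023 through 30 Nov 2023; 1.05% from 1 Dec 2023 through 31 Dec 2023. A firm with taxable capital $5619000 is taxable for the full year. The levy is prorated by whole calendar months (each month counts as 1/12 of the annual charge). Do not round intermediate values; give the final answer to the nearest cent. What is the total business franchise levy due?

1 Jan – 30 Jun 2023: 6 months at 0.85% → $5619000 × 0.85% × 6/12 = $23880.7500
1 Jul – 31 Jul 2023: 1 month at 0.55% → $5619000 × 0.55% × 1/12 = $2575.3750
1 Aug – 30 Nov 2023: 4 months at 1.6% → $5619000 × 1.6% × 4/12 = $29968.0000
1 Dec – 31 Dec 2023: 1 month at 1.05% → $5619000 × 1.05% × 1/12 = $4916.6250
Total = $61340.7500

$61340.75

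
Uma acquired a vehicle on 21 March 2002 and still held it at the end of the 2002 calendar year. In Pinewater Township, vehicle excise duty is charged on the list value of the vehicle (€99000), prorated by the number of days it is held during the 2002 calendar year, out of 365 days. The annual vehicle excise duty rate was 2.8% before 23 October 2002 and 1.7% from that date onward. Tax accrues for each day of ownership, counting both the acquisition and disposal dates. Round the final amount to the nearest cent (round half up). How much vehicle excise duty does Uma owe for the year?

21 March – 22 October 2002: 216 days at 2.8% → €99000 × 2.8% × 216/365 = €1640.4164
23 October – 31 December 2002: 70 days at 1.7% → €99000 × 1.7% × 70/365 = €322.7671
Total = €1963.1836

€1963.18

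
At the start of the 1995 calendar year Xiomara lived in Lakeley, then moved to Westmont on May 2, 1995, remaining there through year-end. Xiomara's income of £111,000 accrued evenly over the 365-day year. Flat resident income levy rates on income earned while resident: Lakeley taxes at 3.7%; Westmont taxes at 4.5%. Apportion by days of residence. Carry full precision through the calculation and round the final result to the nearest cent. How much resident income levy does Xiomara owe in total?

Lakeley, January 1 – May 1, 1995: 121 days → £111,000 × 3.7% × 121/365 = £1,361.4986
Westmont, May 2 – December 31, 1995: 244 days → £111,000 × 4.5% × 244/365 = £3,339.1233
Total = £4,700.6219

£4,700.62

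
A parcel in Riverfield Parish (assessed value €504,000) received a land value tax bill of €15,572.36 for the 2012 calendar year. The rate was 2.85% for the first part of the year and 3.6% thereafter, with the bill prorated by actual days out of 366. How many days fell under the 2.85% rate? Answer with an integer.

249 days

Let d = days at the first rate; then 366 − d days at the second rate.
€504,000 × [2.85%·d + 3.6%·(366−d)] / 366 = €15,572.36
Solving gives d = 249, so the new rate took effect on September 6, 2012.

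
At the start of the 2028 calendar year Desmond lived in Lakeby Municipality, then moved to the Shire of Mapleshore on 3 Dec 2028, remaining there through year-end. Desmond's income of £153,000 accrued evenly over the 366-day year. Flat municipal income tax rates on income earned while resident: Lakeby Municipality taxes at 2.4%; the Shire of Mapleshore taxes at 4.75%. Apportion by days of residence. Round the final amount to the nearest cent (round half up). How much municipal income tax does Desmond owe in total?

Lakeby Municipality, 1 Jan – 2 Dec 2028: 337 days → £153,000 × 2.4% × 337/366 = £3,381.0492
The Shire of Mapleshore, 3 Dec – 31 Dec 2028: 29 days → £153,000 × 4.75% × 29/366 = £575.8402
Total = £3,956.8893

£3,956.89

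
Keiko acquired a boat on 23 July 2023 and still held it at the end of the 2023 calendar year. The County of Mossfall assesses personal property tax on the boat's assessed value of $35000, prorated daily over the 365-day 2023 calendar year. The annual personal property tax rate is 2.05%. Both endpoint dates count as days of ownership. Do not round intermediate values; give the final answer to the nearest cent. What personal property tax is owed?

$318.45

Days held (23 July – 31 December 2023): 162 out of 365
Tax = $35000 × 2.05% × 162/365 = $318.4521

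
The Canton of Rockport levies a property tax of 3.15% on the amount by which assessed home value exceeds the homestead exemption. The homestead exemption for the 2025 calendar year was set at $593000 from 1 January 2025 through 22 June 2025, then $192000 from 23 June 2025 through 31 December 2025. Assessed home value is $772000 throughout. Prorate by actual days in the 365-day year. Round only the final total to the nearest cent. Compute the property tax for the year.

1 January – 22 June 2025: 173 days, exemption $593000 → ($772000 − $593000) × 3.15% × 173/365 = $2672.4945
23 June – 31 December 2025: 192 days, exemption $192000 → ($772000 − $192000) × 3.15% × 192/365 = $9610.5205
Total = $12283.0151

$12283.02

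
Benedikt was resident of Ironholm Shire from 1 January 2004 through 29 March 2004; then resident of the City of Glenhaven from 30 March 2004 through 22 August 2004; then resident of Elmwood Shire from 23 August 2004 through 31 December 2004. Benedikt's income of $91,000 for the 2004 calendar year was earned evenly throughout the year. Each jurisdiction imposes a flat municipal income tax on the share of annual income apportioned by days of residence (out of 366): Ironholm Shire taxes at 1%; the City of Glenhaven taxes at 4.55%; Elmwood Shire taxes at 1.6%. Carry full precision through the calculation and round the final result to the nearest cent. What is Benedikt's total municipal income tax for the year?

Ironholm Shire, 1 January – 29 March 2004: 89 days → $91,000 × 1% × 89/366 = $221.2842
The City of Glenhaven, 30 March – 22 August 2004: 146 days → $91,000 × 4.55% × 146/366 = $1,651.6749
Elmwood Shire, 23 August – 31 December 2004: 131 days → $91,000 × 1.6% × 131/366 = $521.1366
Total = $2,394.0956

$2,394.10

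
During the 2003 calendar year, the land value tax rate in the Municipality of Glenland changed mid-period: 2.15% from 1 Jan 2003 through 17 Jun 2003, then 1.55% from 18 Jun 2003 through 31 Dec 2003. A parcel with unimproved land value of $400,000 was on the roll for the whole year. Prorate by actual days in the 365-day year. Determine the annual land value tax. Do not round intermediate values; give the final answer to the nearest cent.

$7,304.66

1 Jan – 17 Jun 2003: 168 days at 2.15% → $400,000 × 2.15% × 168/365 = $3,958.3562
18 Jun – 31 Dec 2003: 197 days at 1.55% → $400,000 × 1.55% × 197/365 = $3,346.3014
Total = $7,304.6575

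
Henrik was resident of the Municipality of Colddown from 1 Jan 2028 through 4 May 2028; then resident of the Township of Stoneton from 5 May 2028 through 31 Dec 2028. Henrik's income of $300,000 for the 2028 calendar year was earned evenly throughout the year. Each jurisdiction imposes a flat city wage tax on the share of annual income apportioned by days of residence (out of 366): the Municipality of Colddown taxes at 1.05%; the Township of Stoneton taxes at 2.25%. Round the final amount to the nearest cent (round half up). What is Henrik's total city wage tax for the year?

$5,520.49

The Municipality of Colddown, 1 Jan – 4 May 2028: 125 days → $300,000 × 1.05% × 125/366 = $1,075.8197
The Township of Stoneton, 5 May – 31 Dec 2028: 241 days → $300,000 × 2.25% × 241/366 = $4,444.6721
Total = $5,520.4918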